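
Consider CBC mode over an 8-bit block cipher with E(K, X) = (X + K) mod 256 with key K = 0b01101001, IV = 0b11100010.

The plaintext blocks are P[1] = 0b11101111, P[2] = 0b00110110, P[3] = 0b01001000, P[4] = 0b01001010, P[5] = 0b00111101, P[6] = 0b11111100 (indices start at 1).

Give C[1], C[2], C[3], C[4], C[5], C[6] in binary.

C[1] = 0b01110110, C[2] = 0b10101001, C[3] = 0b01001010, C[4] = 0b01101001, C[5] = 0b10111101, C[6] = 0b10101010

CBC encryption: C_i = E(K, P_i ⊕ C_{i−1}), with C_{0} = IV.
C[1]: P[1] ⊕ 0b11100010 = 0b00001101; E(K, 0b00001101) = 0b01110110.
C[2]: P[2] ⊕ 0b01110110 = 0b01000000; E(K, 0b01000000) = 0b10101001.
C[3]: P[3] ⊕ 0b10101001 = 0b11100001; E(K, 0b11100001) = 0b01001010.
C[4]: P[4] ⊕ 0b01001010 = 0b00000000; E(K, 0b00000000) = 0b01101001.
C[5]: P[5] ⊕ 0b01101001 = 0b01010100; E(K, 0b01010100) = 0b10111101.
C[6]: P[6] ⊕ 0b10111101 = 0b01000001; E(K, 0b01000001) = 0b10101010.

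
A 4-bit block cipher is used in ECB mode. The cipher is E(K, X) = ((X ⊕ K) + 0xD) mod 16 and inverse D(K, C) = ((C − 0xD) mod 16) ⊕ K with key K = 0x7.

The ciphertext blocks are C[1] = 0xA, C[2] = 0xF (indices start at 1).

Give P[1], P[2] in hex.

ECB decryption: P_i = D(K, C_i).
P[1]: D(K, 0xA) = 0xA.
P[2]: D(K, 0xF) = 0x5.

P[1] = 0xA, P[2] = 0x5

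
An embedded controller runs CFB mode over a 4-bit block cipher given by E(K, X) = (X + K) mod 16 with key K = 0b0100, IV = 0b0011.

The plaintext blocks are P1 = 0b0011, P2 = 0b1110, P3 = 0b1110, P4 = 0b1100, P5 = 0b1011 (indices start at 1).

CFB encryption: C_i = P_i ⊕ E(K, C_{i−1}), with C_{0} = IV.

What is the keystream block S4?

0b1000

C1: E(K, 0b0011) = 0b0111; 0b0011 ⊕ 0b0111 = 0b0100.
C2: E(K, 0b0100) = 0b1000; 0b1110 ⊕ 0b1000 = 0b0110.
C3: E(K, 0b0110) = 0b1010; 0b1110 ⊕ 0b1010 = 0b0100.
C4: E(K, 0b0100) = 0b1000; 0b1100 ⊕ 0b1000 = 0b0100.
So S4 = 0b1000.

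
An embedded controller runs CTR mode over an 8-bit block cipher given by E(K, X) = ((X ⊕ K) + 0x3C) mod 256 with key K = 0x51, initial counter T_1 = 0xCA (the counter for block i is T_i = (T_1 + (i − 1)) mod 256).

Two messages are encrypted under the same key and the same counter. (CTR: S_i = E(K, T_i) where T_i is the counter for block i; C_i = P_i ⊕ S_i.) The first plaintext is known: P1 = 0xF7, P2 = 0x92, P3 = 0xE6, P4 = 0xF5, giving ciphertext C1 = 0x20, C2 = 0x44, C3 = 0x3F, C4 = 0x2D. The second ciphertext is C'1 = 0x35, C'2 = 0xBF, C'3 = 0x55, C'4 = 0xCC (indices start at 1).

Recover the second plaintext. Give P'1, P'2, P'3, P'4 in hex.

In CTR with a reused counter, both messages share the same keystream S_i, so C_i ⊕ C'_i = P_i ⊕ P'_i and thus P'_i = P_i ⊕ C_i ⊕ C'_i.
P'1: 0xF7 ⊕ 0x20 ⊕ 0x35 = 0xE2.
P'2: 0x92 ⊕ 0x44 ⊕ 0xBF = 0x69.
P'3: 0xE6 ⊕ 0x3F ⊕ 0x55 = 0x8C.
P'4: 0xF5 ⊕ 0x2D ⊕ 0xCC = 0x14.

P'1 = 0xE2, P'2 = 0x69, P'3 = 0x8C, P'4 = 0x14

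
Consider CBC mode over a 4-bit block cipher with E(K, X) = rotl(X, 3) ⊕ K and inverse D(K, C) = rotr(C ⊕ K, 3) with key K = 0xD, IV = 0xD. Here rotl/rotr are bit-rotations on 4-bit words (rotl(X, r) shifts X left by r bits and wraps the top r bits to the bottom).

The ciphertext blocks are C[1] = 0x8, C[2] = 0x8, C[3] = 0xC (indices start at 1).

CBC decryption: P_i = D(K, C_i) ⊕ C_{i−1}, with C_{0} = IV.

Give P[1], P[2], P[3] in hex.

P[1]: D(K, 0x8) = 0xA; 0xA ⊕ 0xD = 0x7.
P[2]: D(K, 0x8) = 0xA; 0xA ⊕ 0x8 = 0x2.
P[3]: D(K, 0xC) = 0x2; 0x2 ⊕ 0x8 = 0xA.

P[1] = 0x7, P[2] = 0x2, P[3] = 0xA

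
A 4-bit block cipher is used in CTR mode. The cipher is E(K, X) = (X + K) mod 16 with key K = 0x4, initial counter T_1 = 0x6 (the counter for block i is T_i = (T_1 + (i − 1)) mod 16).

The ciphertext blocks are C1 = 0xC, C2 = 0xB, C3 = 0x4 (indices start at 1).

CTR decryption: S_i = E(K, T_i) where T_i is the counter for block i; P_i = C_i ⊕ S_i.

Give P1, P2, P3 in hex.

P1 = 0x6, P2 = 0x0, P3 = 0x8

P1: T = 0x6, S = E(K, T) = 0xA; 0xC ⊕ 0xA = 0x6.
P2: T = 0x7, S = E(K, T) = 0xB; 0xB ⊕ 0xB = 0x0.
P3: T = 0x8, S = E(K, T) = 0xC; 0x4 ⊕ 0xC = 0x8.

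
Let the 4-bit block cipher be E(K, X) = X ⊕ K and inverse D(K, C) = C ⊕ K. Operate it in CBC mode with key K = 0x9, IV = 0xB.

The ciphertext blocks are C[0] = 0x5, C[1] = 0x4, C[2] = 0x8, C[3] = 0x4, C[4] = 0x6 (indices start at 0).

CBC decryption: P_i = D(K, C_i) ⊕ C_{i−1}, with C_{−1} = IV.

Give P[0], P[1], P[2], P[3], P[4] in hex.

P[0]: D(K, 0x5) = 0xC; 0xC ⊕ 0xB = 0x7.
P[1]: D(K, 0x4) = 0xD; 0xD ⊕ 0x5 = 0x8.
P[2]: D(K, 0x8) = 0x1; 0x1 ⊕ 0x4 = 0x5.
P[3]: D(K, 0x4) = 0xD; 0xD ⊕ 0x8 = 0x5.
P[4]: D(K, 0x6) = 0xF; 0xF ⊕ 0x4 = 0xB.

P[0] = 0x7, P[1] = 0x8, P[2] = 0x5, P[3] = 0x5, P[4] = 0xB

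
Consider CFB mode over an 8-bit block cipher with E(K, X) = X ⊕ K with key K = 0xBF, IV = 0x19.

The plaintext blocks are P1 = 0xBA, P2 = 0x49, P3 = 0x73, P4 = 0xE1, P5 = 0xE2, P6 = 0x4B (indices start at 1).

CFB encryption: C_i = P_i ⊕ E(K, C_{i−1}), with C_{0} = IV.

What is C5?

C5 = 0x25

C1: E(K, 0x19) = 0xA6; 0xBA ⊕ 0xA6 = 0x1C.
C2: E(K, 0x1C) = 0xA3; 0x49 ⊕ 0xA3 = 0xEA.
C3: E(K, 0xEA) = 0x55; 0x73 ⊕ 0x55 = 0x26.
C4: E(K, 0x26) = 0x99; 0xE1 ⊕ 0x99 = 0x78.
C5: E(K, 0x78) = 0xC7; 0xE2 ⊕ 0xC7 = 0x25.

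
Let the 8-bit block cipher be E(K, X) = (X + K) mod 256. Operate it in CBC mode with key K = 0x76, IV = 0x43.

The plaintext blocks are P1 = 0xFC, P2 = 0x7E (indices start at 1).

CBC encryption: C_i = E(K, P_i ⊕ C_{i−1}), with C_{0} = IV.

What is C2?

C2 = 0xC1

C1: P1 ⊕ 0x43 = 0xBF; E(K, 0xBF) = 0x35.
C2: P2 ⊕ 0x35 = 0x4B; E(K, 0x4B) = 0xC1.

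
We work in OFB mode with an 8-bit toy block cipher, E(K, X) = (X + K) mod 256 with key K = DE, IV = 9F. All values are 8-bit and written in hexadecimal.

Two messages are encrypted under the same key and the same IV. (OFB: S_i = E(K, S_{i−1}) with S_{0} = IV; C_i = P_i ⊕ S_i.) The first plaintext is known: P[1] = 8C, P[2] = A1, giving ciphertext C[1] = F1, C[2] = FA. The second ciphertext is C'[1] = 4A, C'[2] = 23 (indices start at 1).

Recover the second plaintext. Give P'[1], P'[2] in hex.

In OFB with a reused IV, both messages share the same keystream S_i, so C_i ⊕ C'_i = P_i ⊕ P'_i and thus P'_i = P_i ⊕ C_i ⊕ C'_i.
P'[1]: 8C ⊕ F1 ⊕ 4A = 37.
P'[2]: A1 ⊕ FA ⊕ 23 = 78.

P'[1] = 37, P'[2] = 78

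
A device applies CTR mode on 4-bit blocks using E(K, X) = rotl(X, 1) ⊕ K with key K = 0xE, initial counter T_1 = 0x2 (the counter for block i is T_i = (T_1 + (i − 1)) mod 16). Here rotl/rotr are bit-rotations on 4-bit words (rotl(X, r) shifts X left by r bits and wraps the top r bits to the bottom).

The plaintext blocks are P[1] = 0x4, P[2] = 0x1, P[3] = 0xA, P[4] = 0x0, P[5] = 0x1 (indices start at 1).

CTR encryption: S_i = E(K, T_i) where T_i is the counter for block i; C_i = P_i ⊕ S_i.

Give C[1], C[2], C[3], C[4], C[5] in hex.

C[1]: T = 0x2, S = E(K, T) = 0xA; 0x4 ⊕ 0xA = 0xE.
C[2]: T = 0x3, S = E(K, T) = 0x8; 0x1 ⊕ 0x8 = 0x9.
C[3]: T = 0x4, S = E(K, T) = 0x6; 0xA ⊕ 0x6 = 0xC.
C[4]: T = 0x5, S = E(K, T) = 0x4; 0x0 ⊕ 0x4 = 0x4.
C[5]: T = 0x6, S = E(K, T) = 0x2; 0x1 ⊕ 0x2 = 0x3.

C[1] = 0xE, C[2] = 0x9, C[3] = 0xC, C[4] = 0x4, C[5] = 0x3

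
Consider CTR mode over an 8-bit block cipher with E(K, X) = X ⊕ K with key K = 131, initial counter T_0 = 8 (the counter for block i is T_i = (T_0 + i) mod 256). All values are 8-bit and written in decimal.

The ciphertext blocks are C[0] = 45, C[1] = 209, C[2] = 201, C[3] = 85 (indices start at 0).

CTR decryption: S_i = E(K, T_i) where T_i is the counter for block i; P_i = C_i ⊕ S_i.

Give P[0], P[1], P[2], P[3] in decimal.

P[0]: T = 8, S = E(K, T) = 139; 45 ⊕ 139 = 166.
P[1]: T = 9, S = E(K, T) = 138; 209 ⊕ 138 = 91.
P[2]: T = 10, S = E(K, T) = 137; 201 ⊕ 137 = 64.
P[3]: T = 11, S = E(K, T) = 136; 85 ⊕ 136 = 221.

P[0] = 166, P[1] = 91, P[2] = 64, P[3] = 221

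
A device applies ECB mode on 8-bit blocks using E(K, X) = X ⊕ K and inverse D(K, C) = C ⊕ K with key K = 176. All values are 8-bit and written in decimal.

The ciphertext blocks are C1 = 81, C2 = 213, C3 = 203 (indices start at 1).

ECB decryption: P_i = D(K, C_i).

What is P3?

P3: D(K, 203) = 123.

P3 = 123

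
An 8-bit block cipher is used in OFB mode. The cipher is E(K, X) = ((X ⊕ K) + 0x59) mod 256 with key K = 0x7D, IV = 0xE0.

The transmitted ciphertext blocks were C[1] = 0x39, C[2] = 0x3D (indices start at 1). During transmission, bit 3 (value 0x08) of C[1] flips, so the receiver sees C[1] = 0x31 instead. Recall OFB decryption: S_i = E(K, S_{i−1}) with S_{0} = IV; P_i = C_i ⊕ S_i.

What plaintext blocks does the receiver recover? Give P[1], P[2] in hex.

P[1] = 0xC7, P[2] = 0xD9

Only C[1] changed, to 0x31. In OFB, a change in C_i flips the same bit in P_i only; the keystream is unaffected. Decrypting the received ciphertext:
P[1]: S = E(K, 0xE0) = 0xF6; 0x31 ⊕ 0xF6 = 0xC7.
P[2]: S = E(K, 0xF6) = 0xE4; 0x3D ⊕ 0xE4 = 0xD9.
Blocks that differ from the original plaintext: P[1].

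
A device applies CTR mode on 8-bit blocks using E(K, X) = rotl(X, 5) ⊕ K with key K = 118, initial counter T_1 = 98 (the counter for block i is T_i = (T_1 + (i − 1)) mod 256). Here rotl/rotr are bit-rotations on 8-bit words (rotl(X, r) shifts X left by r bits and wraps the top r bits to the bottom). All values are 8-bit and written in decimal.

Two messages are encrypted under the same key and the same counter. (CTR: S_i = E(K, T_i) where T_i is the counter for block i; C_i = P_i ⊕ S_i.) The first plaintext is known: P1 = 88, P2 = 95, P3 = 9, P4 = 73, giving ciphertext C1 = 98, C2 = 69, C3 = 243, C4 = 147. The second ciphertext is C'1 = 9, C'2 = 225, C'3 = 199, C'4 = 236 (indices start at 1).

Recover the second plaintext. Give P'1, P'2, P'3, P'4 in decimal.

In CTR with a reused counter, both messages share the same keystream S_i, so C_i ⊕ C'_i = P_i ⊕ P'_i and thus P'_i = P_i ⊕ C_i ⊕ C'_i.
P'1: 88 ⊕ 98 ⊕ 9 = 51.
P'2: 95 ⊕ 69 ⊕ 225 = 251.
P'3: 9 ⊕ 243 ⊕ 199 = 61.
P'4: 73 ⊕ 147 ⊕ 236 = 54.

P'1 = 51, P'2 = 251, P'3 = 61, P'4 = 54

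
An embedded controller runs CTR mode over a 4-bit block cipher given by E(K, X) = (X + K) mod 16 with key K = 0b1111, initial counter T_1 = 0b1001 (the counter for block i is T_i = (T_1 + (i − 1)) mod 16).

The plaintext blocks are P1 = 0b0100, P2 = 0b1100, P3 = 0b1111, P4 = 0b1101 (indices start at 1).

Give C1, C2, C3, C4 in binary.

C1 = 0b1100, C2 = 0b0101, C3 = 0b0101, C4 = 0b0110

CTR encryption: S_i = E(K, T_i) where T_i is the counter for block i; C_i = P_i ⊕ S_i.
C1: T = 0b1001, S = E(K, T) = 0b1000; 0b0100 ⊕ 0b1000 = 0b1100.
C2: T = 0b1010, S = E(K, T) = 0b1001; 0b1100 ⊕ 0b1001 = 0b0101.
C3: T = 0b1011, S = E(K, T) = 0b1010; 0b1111 ⊕ 0b1010 = 0b0101.
C4: T = 0b1100, S = E(K, T) = 0b1011; 0b1101 ⊕ 0b1011 = 0b0110.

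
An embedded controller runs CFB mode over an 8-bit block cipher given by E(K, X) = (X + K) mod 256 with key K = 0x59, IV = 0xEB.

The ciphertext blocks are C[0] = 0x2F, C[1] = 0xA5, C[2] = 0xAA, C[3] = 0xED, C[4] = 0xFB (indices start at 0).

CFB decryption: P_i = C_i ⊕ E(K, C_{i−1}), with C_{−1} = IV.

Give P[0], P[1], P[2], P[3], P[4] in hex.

P[0]: E(K, 0xEB) = 0x44; 0x2F ⊕ 0x44 = 0x6B.
P[1]: E(K, 0x2F) = 0x88; 0xA5 ⊕ 0x88 = 0x2D.
P[2]: E(K, 0xA5) = 0xFE; 0xAA ⊕ 0xFE = 0x54.
P[3]: E(K, 0xAA) = 0x03; 0xED ⊕ 0x03 = 0xEE.
P[4]: E(K, 0xED) = 0x46; 0xFB ⊕ 0x46 = 0xBD.

P[0] = 0x6B, P[1] = 0x2D, P[2] = 0x54, P[3] = 0xEE, P[4] = 0xBD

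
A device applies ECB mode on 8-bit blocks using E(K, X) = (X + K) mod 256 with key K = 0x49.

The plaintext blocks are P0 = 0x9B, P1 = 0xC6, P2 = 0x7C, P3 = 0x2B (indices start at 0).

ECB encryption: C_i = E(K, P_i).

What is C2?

C2 = 0xC5

C2: E(K, 0x7C) = 0xC5.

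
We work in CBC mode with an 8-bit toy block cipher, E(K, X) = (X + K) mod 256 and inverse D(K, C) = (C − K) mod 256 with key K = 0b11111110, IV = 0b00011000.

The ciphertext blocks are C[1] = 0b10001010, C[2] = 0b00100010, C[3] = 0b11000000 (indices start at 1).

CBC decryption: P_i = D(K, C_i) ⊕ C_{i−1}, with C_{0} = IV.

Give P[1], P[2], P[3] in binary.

P[1]: D(K, 0b10001010) = 0b10001100; 0b10001100 ⊕ 0b00011000 = 0b10010100.
P[2]: D(K, 0b00100010) = 0b00100100; 0b00100100 ⊕ 0b10001010 = 0b10101110.
P[3]: D(K, 0b11000000) = 0b11000010; 0b11000010 ⊕ 0b00100010 = 0b11100000.

P[1] = 0b10010100, P[2] = 0b10101110, P[3] = 0b11100000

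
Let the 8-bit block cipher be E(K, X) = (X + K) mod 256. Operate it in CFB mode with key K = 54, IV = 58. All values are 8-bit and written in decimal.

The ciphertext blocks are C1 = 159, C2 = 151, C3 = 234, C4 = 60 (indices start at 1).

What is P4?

P4 = 28

CFB decryption: P_i = C_i ⊕ E(K, C_{i−1}), with C_{0} = IV.
P4: E(K, 234) = 32; 60 ⊕ 32 = 28.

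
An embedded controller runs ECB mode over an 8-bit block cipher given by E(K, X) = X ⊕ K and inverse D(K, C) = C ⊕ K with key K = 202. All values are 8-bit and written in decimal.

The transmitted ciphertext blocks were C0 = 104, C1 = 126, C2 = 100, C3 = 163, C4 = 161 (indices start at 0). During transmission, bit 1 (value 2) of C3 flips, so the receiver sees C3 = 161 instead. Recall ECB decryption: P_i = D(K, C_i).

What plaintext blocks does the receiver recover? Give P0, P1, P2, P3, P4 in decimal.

Only C3 changed, to 161. In ECB, a change in C_i affects only P_i. Decrypting the received ciphertext:
P0: D(K, 104) = 162.
P1: D(K, 126) = 180.
P2: D(K, 100) = 174.
P3: D(K, 161) = 107.
P4: D(K, 161) = 107.
Blocks that differ from the original plaintext: P3.

P0 = 162, P1 = 180, P2 = 174, P3 = 107, P4 = 107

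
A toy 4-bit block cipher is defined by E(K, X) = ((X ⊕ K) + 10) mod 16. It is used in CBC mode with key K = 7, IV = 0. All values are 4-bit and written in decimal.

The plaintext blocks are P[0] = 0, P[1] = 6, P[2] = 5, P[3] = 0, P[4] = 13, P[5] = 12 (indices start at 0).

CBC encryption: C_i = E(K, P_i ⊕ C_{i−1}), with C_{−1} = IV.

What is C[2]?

C[0]: P[0] ⊕ 0 = 0; E(K, 0) = 1.
C[1]: P[1] ⊕ 1 = 7; E(K, 7) = 10.
C[2]: P[2] ⊕ 10 = 15; E(K, 15) = 2.

C[2] = 2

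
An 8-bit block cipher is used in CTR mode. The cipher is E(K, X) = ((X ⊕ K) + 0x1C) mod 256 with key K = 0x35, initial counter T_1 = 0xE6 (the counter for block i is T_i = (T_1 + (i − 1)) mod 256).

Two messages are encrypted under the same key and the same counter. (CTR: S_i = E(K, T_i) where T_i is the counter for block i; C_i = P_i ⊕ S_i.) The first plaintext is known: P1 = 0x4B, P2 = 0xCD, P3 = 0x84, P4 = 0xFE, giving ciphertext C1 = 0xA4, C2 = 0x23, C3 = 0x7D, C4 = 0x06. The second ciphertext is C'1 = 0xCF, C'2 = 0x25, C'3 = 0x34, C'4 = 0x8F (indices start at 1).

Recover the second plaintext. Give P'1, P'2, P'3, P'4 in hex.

P'1 = 0x20, P'2 = 0xCB, P'3 = 0xCD, P'4 = 0x77

In CTR with a reused counter, both messages share the same keystream S_i, so C_i ⊕ C'_i = P_i ⊕ P'_i and thus P'_i = P_i ⊕ C_i ⊕ C'_i.
P'1: 0x4B ⊕ 0xA4 ⊕ 0xCF = 0x20.
P'2: 0xCD ⊕ 0x23 ⊕ 0x25 = 0xCB.
P'3: 0x84 ⊕ 0x7D ⊕ 0x34 = 0xCD.
P'4: 0xFE ⊕ 0x06 ⊕ 0x8F = 0x77.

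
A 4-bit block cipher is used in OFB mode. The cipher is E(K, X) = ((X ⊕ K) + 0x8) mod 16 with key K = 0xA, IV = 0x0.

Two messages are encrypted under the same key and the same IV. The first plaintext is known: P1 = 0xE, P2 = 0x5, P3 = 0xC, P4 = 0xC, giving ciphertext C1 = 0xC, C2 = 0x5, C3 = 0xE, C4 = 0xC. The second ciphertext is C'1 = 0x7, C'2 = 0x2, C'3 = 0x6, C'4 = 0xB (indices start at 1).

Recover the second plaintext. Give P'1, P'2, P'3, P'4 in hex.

In OFB with a reused IV, both messages share the same keystream S_i, so C_i ⊕ C'_i = P_i ⊕ P'_i and thus P'_i = P_i ⊕ C_i ⊕ C'_i.
P'1: 0xE ⊕ 0xC ⊕ 0x7 = 0x5.
P'2: 0x5 ⊕ 0x5 ⊕ 0x2 = 0x2.
P'3: 0xC ⊕ 0xE ⊕ 0x6 = 0x4.
P'4: 0xC ⊕ 0xC ⊕ 0xB = 0xB.

P'1 = 0x5, P'2 = 0x2, P'3 = 0x4, P'4 = 0xB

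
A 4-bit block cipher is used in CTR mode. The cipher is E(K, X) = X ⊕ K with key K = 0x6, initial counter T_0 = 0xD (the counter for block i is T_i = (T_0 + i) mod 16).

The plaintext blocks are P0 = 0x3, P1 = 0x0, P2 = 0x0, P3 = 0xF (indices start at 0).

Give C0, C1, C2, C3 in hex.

C0 = 0x8, C1 = 0x8, C2 = 0x9, C3 = 0x9

CTR encryption: S_i = E(K, T_i) where T_i is the counter for block i; C_i = P_i ⊕ S_i.
C0: T = 0xD, S = E(K, T) = 0xB; 0x3 ⊕ 0xB = 0x8.
C1: T = 0xE, S = E(K, T) = 0x8; 0x0 ⊕ 0x8 = 0x8.
C2: T = 0xF, S = E(K, T) = 0x9; 0x0 ⊕ 0x9 = 0x9.
C3: T = 0x0, S = E(K, T) = 0x6; 0xF ⊕ 0x6 = 0x9.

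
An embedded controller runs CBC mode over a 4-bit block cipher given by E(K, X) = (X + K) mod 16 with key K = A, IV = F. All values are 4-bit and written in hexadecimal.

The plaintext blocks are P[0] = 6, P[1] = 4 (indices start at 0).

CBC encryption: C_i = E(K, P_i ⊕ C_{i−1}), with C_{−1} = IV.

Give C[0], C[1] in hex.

C[0] = 3, C[1] = 1

C[0]: P[0] ⊕ F = 9; E(K, 9) = 3.
C[1]: P[1] ⊕ 3 = 7; E(K, 7) = 1.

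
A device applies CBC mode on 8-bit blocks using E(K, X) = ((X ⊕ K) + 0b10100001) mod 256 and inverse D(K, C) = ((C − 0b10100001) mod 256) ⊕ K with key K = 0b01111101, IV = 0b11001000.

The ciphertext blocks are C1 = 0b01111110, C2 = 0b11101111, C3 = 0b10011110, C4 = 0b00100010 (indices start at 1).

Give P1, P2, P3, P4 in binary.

CBC decryption: P_i = D(K, C_i) ⊕ C_{i−1}, with C_{0} = IV.
P1: D(K, 0b01111110) = 0b10100000; 0b10100000 ⊕ 0b11001000 = 0b01101000.
P2: D(K, 0b11101111) = 0b00110011; 0b00110011 ⊕ 0b01111110 = 0b01001101.
P3: D(K, 0b10011110) = 0b10000000; 0b10000000 ⊕ 0b11101111 = 0b01101111.
P4: D(K, 0b00100010) = 0b11111100; 0b11111100 ⊕ 0b10011110 = 0b01100010.

P1 = 0b01101000, P2 = 0b01001101, P3 = 0b01101111, P4 = 0b01100010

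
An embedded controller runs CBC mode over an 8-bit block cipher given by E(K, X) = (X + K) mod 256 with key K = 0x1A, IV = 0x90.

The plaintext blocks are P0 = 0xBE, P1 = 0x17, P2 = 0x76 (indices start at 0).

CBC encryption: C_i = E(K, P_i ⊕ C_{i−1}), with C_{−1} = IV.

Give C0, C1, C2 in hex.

C0: P0 ⊕ 0x90 = 0x2E; E(K, 0x2E) = 0x48.
C1: P1 ⊕ 0x48 = 0x5F; E(K, 0x5F) = 0x79.
C2: P2 ⊕ 0x79 = 0x0F; E(K, 0x0F) = 0x29.

C0 = 0x48, C1 = 0x79, C2 = 0x29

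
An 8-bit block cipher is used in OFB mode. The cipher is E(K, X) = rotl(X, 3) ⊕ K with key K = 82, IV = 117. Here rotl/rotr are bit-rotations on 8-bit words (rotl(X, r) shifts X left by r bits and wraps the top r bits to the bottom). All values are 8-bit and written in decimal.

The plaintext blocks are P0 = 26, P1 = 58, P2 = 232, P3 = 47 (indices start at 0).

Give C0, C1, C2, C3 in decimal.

OFB encryption: S_i = E(K, S_{i−1}) with S_{−1} = IV; C_i = P_i ⊕ S_i.
C0: S = E(K, 117) = 249; 26 ⊕ 249 = 227.
C1: S = E(K, 249) = 157; 58 ⊕ 157 = 167.
C2: S = E(K, 157) = 190; 232 ⊕ 190 = 86.
C3: S = E(K, 190) = 167; 47 ⊕ 167 = 136.

C0 = 227, C1 = 167, C2 = 86, C3 = 136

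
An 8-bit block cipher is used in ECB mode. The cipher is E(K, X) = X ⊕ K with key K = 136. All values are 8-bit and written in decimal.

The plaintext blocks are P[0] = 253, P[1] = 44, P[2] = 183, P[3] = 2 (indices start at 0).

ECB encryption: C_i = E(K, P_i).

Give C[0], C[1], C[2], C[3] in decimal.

C[0] = 117, C[1] = 164, C[2] = 63, C[3] = 138

C[0]: E(K, 253) = 117.
C[1]: E(K, 44) = 164.
C[2]: E(K, 183) = 63.
C[3]: E(K, 2) = 138.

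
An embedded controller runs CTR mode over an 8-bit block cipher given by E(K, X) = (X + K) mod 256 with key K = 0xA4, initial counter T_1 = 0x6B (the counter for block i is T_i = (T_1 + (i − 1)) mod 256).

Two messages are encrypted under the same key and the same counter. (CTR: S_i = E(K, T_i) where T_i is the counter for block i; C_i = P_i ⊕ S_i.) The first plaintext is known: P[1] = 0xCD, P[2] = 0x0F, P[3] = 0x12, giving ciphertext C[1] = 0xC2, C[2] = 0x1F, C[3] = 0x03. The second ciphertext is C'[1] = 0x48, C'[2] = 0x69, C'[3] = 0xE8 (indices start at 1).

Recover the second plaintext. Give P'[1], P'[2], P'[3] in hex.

P'[1] = 0x47, P'[2] = 0x79, P'[3] = 0xF9

In CTR with a reused counter, both messages share the same keystream S_i, so C_i ⊕ C'_i = P_i ⊕ P'_i and thus P'_i = P_i ⊕ C_i ⊕ C'_i.
P'[1]: 0xCD ⊕ 0xC2 ⊕ 0x48 = 0x47.
P'[2]: 0x0F ⊕ 0x1F ⊕ 0x69 = 0x79.
P'[3]: 0x12 ⊕ 0x03 ⊕ 0xE8 = 0xF9.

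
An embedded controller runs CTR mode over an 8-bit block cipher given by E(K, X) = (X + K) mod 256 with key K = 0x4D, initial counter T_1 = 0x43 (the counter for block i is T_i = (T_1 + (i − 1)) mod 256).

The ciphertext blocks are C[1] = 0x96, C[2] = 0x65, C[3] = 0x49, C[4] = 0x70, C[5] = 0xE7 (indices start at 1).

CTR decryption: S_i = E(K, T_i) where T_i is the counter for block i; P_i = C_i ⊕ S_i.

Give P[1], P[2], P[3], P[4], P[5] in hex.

P[1] = 0x06, P[2] = 0xF4, P[3] = 0xDB, P[4] = 0xE3, P[5] = 0x73

P[1]: T = 0x43, S = E(K, T) = 0x90; 0x96 ⊕ 0x90 = 0x06.
P[2]: T = 0x44, S = E(K, T) = 0x91; 0x65 ⊕ 0x91 = 0xF4.
P[3]: T = 0x45, S = E(K, T) = 0x92; 0x49 ⊕ 0x92 = 0xDB.
P[4]: T = 0x46, S = E(K, T) = 0x93; 0x70 ⊕ 0x93 = 0xE3.
P[5]: T = 0x47, S = E(K, T) = 0x94; 0xE7 ⊕ 0x94 = 0x73.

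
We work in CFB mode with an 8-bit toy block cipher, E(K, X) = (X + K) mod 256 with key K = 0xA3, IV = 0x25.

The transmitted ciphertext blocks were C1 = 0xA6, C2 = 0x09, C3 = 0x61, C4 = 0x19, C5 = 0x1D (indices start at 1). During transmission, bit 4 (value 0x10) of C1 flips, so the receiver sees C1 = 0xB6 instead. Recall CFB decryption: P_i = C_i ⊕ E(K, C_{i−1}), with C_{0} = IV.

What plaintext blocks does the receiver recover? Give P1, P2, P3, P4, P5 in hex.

P1 = 0x7E, P2 = 0x50, P3 = 0xCD, P4 = 0x1D, P5 = 0xA1

Only C1 changed, to 0xB6. In CFB, a change in C_i flips the same bit in P_i and garbles P_{i+1}. Decrypting the received ciphertext:
P1: E(K, 0x25) = 0xC8; 0xB6 ⊕ 0xC8 = 0x7E.
P2: E(K, 0xB6) = 0x59; 0x09 ⊕ 0x59 = 0x50.
P3: E(K, 0x09) = 0xAC; 0x61 ⊕ 0xAC = 0xCD.
P4: E(K, 0x61) = 0x04; 0x19 ⊕ 0x04 = 0x1D.
P5: E(K, 0x19) = 0xBC; 0x1D ⊕ 0xBC = 0xA1.
Blocks that differ from the original plaintext: P1, P2.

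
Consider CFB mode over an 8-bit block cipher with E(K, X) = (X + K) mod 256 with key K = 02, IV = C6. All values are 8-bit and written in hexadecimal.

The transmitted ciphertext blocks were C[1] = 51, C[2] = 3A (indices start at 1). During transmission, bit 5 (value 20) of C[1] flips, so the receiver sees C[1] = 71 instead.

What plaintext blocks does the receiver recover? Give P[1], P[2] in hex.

P[1] = B9, P[2] = 49

CFB decryption: P_i = C_i ⊕ E(K, C_{i−1}), with C_{0} = IV.
Only C[1] changed, to 71. In CFB, a change in C_i flips the same bit in P_i and garbles P_{i+1}. Decrypting the received ciphertext:
P[1]: E(K, C6) = C8; 71 ⊕ C8 = B9.
P[2]: E(K, 71) = 73; 3A ⊕ 73 = 49.
Blocks that differ from the original plaintext: P[1], P[2].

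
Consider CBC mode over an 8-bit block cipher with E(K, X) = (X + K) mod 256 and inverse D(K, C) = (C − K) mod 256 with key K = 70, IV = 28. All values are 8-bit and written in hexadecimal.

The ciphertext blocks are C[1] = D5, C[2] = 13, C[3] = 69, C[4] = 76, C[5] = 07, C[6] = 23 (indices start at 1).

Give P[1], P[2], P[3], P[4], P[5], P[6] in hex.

CBC decryption: P_i = D(K, C_i) ⊕ C_{i−1}, with C_{0} = IV.
P[1]: D(K, D5) = 65; 65 ⊕ 28 = 4D.
P[2]: D(K, 13) = A3; A3 ⊕ D5 = 76.
P[3]: D(K, 69) = F9; F9 ⊕ 13 = EA.
P[4]: D(K, 76) = 06; 06 ⊕ 69 = 6F.
P[5]: D(K, 07) = 97; 97 ⊕ 76 = E1.
P[6]: D(K, 23) = B3; B3 ⊕ 07 = B4.

P[1] = 4D, P[2] = 76, P[3] = EA, P[4] = 6F, P[5] = E1, P[6] = B4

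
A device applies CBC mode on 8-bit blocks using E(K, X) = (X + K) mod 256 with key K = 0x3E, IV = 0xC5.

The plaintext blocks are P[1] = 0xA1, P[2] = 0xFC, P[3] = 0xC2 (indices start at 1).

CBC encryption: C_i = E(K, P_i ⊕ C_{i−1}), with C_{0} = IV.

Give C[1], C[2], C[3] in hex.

C[1] = 0xA2, C[2] = 0x9C, C[3] = 0x9C

C[1]: P[1] ⊕ 0xC5 = 0x64; E(K, 0x64) = 0xA2.
C[2]: P[2] ⊕ 0xA2 = 0x5E; E(K, 0x5E) = 0x9C.
C[3]: P[3] ⊕ 0x9C = 0x5E; E(K, 0x5E) = 0x9C.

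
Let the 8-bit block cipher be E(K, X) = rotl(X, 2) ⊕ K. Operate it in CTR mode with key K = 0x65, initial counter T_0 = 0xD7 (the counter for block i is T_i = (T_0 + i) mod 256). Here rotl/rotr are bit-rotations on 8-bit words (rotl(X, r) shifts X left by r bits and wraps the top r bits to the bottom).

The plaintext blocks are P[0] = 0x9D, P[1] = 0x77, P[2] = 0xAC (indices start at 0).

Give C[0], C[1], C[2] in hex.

C[0] = 0xA7, C[1] = 0x71, C[2] = 0xAE

CTR encryption: S_i = E(K, T_i) where T_i is the counter for block i; C_i = P_i ⊕ S_i.
C[0]: T = 0xD7, S = E(K, T) = 0x3A; 0x9D ⊕ 0x3A = 0xA7.
C[1]: T = 0xD8, S = E(K, T) = 0x06; 0x77 ⊕ 0x06 = 0x71.
C[2]: T = 0xD9, S = E(K, T) = 0x02; 0xAC ⊕ 0x02 = 0xAE.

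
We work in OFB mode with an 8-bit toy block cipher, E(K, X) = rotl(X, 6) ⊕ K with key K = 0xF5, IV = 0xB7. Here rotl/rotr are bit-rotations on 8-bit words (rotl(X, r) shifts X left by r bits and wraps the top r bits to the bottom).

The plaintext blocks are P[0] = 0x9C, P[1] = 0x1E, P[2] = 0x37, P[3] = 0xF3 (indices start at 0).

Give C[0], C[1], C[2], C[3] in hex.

OFB encryption: S_i = E(K, S_{i−1}) with S_{−1} = IV; C_i = P_i ⊕ S_i.
C[0]: S = E(K, 0xB7) = 0x18; 0x9C ⊕ 0x18 = 0x84.
C[1]: S = E(K, 0x18) = 0xF3; 0x1E ⊕ 0xF3 = 0xED.
C[2]: S = E(K, 0xF3) = 0x09; 0x37 ⊕ 0x09 = 0x3E.
C[3]: S = E(K, 0x09) = 0xB7; 0xF3 ⊕ 0xB7 = 0x44.

C[0] = 0x84, C[1] = 0xED, C[2] = 0x3E, C[3] = 0x44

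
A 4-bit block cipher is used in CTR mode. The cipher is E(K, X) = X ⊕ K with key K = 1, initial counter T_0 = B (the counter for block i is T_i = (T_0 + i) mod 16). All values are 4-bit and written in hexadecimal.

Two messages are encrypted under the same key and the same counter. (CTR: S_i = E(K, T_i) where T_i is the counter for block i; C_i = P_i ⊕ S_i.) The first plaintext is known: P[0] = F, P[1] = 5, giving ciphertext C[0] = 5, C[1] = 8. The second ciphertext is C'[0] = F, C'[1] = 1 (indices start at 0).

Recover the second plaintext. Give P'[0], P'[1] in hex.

In CTR with a reused counter, both messages share the same keystream S_i, so C_i ⊕ C'_i = P_i ⊕ P'_i and thus P'_i = P_i ⊕ C_i ⊕ C'_i.
P'[0]: F ⊕ 5 ⊕ F = 5.
P'[1]: 5 ⊕ 8 ⊕ 1 = C.

P'[0] = 5, P'[1] = C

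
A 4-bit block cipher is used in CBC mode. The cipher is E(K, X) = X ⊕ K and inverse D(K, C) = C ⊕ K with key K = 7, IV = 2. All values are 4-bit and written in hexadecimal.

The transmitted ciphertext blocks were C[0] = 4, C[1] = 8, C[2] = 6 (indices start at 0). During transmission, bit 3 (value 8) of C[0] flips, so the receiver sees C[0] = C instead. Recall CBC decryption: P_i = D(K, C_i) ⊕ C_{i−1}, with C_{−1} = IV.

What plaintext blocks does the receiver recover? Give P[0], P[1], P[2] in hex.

Only C[0] changed, to C. In CBC, a change in C_i garbles P_i and flips the same bit in P_{i+1}. Decrypting the received ciphertext:
P[0]: D(K, C) = B; B ⊕ 2 = 9.
P[1]: D(K, 8) = F; F ⊕ C = 3.
P[2]: D(K, 6) = 1; 1 ⊕ 8 = 9.
Blocks that differ from the original plaintext: P[0], P[1].

P[0] = 9, P[1] = 3, P[2] = 9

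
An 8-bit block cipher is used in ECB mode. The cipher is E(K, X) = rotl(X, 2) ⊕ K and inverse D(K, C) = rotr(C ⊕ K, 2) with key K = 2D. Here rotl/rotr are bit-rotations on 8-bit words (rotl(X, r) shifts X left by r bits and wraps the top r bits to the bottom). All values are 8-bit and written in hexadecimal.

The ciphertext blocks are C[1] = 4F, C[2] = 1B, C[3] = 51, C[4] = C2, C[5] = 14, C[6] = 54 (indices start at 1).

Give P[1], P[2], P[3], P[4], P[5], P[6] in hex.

P[1] = 98, P[2] = 8D, P[3] = 1F, P[4] = FB, P[5] = 4E, P[6] = 5E

ECB decryption: P_i = D(K, C_i).
P[1]: D(K, 4F) = 98.
P[2]: D(K, 1B) = 8D.
P[3]: D(K, 51) = 1F.
P[4]: D(K, C2) = FB.
P[5]: D(K, 14) = 4E.
P[6]: D(K, 54) = 5E.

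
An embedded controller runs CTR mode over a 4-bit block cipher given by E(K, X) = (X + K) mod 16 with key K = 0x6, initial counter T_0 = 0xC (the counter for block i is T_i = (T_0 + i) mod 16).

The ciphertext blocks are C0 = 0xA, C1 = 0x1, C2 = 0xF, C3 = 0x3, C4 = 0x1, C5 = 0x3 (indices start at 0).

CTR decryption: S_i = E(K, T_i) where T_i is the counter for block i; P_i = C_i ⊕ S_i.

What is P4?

P4: T = 0x0, S = E(K, T) = 0x6; 0x1 ⊕ 0x6 = 0x7.

P4 = 0x7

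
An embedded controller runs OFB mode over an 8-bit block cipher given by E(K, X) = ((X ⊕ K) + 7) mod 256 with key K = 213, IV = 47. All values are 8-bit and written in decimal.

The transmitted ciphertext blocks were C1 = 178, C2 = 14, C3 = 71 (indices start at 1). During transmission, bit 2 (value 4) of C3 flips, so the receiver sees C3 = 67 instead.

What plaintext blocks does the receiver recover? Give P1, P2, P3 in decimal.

P1 = 179, P2 = 213, P3 = 86

OFB decryption: S_i = E(K, S_{i−1}) with S_{0} = IV; P_i = C_i ⊕ S_i.
Only C3 changed, to 67. In OFB, a change in C_i flips the same bit in P_i only; the keystream is unaffected. Decrypting the received ciphertext:
P1: S = E(K, 47) = 1; 178 ⊕ 1 = 179.
P2: S = E(K, 1) = 219; 14 ⊕ 219 = 213.
P3: S = E(K, 219) = 21; 67 ⊕ 21 = 86.
Blocks that differ from the original plaintext: P3.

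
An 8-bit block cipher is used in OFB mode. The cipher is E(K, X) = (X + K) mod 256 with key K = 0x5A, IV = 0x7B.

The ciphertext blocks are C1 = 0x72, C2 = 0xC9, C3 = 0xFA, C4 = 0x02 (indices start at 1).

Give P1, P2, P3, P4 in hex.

P1 = 0xA7, P2 = 0xE6, P3 = 0x73, P4 = 0xE1

OFB decryption: S_i = E(K, S_{i−1}) with S_{0} = IV; P_i = C_i ⊕ S_i.
P1: S = E(K, 0x7B) = 0xD5; 0x72 ⊕ 0xD5 = 0xA7.
P2: S = E(K, 0xD5) = 0x2F; 0xC9 ⊕ 0x2F = 0xE6.
P3: S = E(K, 0x2F) = 0x89; 0xFA ⊕ 0x89 = 0x73.
P4: S = E(K, 0x89) = 0xE3; 0x02 ⊕ 0xE3 = 0xE1.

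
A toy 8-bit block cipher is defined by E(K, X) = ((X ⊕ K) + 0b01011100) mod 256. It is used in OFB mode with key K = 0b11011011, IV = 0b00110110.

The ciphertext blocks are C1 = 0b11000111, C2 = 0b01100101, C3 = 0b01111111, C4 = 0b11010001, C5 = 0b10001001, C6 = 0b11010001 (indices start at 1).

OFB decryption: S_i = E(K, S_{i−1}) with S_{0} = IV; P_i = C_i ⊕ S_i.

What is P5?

P1: S = E(K, 0b00110110) = 0b01001001; 0b11000111 ⊕ 0b01001001 = 0b10001110.
P2: S = E(K, 0b01001001) = 0b11101110; 0b01100101 ⊕ 0b11101110 = 0b10001011.
P3: S = E(K, 0b11101110) = 0b10010001; 0b01111111 ⊕ 0b10010001 = 0b11101110.
P4: S = E(K, 0b10010001) = 0b10100110; 0b11010001 ⊕ 0b10100110 = 0b01110111.
P5: S = E(K, 0b10100110) = 0b11011001; 0b10001001 ⊕ 0b11011001 = 0b01010000.

P5 = 0b01010000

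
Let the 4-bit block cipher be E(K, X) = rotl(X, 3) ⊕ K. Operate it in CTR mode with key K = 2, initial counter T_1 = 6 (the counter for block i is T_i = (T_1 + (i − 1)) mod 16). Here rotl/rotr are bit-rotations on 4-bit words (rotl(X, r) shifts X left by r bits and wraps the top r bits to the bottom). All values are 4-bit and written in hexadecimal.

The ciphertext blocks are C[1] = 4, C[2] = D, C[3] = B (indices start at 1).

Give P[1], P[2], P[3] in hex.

P[1] = 5, P[2] = 4, P[3] = D

CTR decryption: S_i = E(K, T_i) where T_i is the counter for block i; P_i = C_i ⊕ S_i.
P[1]: T = 6, S = E(K, T) = 1; 4 ⊕ 1 = 5.
P[2]: T = 7, S = E(K, T) = 9; D ⊕ 9 = 4.
P[3]: T = 8, S = E(K, T) = 6; B ⊕ 6 = D.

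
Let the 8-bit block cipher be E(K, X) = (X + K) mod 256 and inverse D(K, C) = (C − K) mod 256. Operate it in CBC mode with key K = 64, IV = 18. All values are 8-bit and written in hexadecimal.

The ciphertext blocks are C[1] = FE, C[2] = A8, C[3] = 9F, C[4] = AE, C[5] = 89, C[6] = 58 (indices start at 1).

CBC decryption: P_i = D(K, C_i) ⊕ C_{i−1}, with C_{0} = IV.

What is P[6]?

P[6] = 7D

P[6]: D(K, 58) = F4; F4 ⊕ 89 = 7D.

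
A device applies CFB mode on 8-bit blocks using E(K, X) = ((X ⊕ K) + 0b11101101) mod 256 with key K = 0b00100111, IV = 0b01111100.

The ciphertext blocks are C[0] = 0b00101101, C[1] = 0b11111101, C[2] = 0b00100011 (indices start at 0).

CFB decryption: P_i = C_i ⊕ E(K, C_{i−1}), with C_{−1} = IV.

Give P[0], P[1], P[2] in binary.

P[0] = 0b01100101, P[1] = 0b00001010, P[2] = 0b11100100

P[0]: E(K, 0b01111100) = 0b01001000; 0b00101101 ⊕ 0b01001000 = 0b01100101.
P[1]: E(K, 0b00101101) = 0b11110111; 0b11111101 ⊕ 0b11110111 = 0b00001010.
P[2]: E(K, 0b11111101) = 0b11000111; 0b00100011 ⊕ 0b11000111 = 0b11100100.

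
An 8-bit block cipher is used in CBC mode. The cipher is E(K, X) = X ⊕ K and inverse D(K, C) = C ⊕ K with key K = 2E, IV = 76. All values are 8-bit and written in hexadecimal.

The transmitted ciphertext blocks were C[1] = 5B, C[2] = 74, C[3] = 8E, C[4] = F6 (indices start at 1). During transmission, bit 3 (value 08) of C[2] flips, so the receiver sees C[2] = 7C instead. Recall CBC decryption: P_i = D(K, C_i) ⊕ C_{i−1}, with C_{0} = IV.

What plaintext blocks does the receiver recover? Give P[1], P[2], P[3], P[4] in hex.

Only C[2] changed, to 7C. In CBC, a change in C_i garbles P_i and flips the same bit in P_{i+1}. Decrypting the received ciphertext:
P[1]: D(K, 5B) = 75; 75 ⊕ 76 = 03.
P[2]: D(K, 7C) = 52; 52 ⊕ 5B = 09.
P[3]: D(K, 8E) = A0; A0 ⊕ 7C = DC.
P[4]: D(K, F6) = D8; D8 ⊕ 8E = 56.
Blocks that differ from the original plaintext: P[2], P[3].

P[1] = 03, P[2] = 09, P[3] = DC, P[4] = 56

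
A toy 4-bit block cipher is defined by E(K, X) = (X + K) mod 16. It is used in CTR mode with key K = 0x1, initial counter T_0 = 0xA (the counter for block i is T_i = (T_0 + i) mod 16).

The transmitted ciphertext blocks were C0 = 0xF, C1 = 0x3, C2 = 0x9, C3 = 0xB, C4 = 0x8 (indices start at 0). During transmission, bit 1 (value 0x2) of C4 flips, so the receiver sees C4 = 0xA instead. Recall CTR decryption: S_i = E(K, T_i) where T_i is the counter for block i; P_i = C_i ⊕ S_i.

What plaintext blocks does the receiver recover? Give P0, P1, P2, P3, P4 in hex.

P0 = 0x4, P1 = 0xF, P2 = 0x4, P3 = 0x5, P4 = 0x5

Only C4 changed, to 0xA. In CTR, a change in C_i flips the same bit in P_i only; the keystream is unaffected. Decrypting the received ciphertext:
P0: T = 0xA, S = E(K, T) = 0xB; 0xF ⊕ 0xB = 0x4.
P1: T = 0xB, S = E(K, T) = 0xC; 0x3 ⊕ 0xC = 0xF.
P2: T = 0xC, S = E(K, T) = 0xD; 0x9 ⊕ 0xD = 0x4.
P3: T = 0xD, S = E(K, T) = 0xE; 0xB ⊕ 0xE = 0x5.
P4: T = 0xE, S = E(K, T) = 0xF; 0xA ⊕ 0xF = 0x5.
Blocks that differ from the original plaintext: P4.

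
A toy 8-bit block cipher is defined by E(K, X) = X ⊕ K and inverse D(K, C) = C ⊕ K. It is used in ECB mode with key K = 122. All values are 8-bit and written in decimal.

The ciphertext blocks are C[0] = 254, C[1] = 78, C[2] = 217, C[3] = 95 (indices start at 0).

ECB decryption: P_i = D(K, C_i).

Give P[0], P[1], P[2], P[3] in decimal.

P[0]: D(K, 254) = 132.
P[1]: D(K, 78) = 52.
P[2]: D(K, 217) = 163.
P[3]: D(K, 95) = 37.

P[0] = 132, P[1] = 52, P[2] = 163, P[3] = 37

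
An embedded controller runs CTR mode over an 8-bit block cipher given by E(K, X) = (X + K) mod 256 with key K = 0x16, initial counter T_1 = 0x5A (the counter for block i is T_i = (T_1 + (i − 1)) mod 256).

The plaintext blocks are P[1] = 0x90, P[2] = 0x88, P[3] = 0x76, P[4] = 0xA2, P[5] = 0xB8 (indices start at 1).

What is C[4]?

CTR encryption: S_i = E(K, T_i) where T_i is the counter for block i; C_i = P_i ⊕ S_i.
C[1]: T = 0x5A, S = E(K, T) = 0x70; 0x90 ⊕ 0x70 = 0xE0.
C[2]: T = 0x5B, S = E(K, T) = 0x71; 0x88 ⊕ 0x71 = 0xF9.
C[3]: T = 0x5C, S = E(K, T) = 0x72; 0x76 ⊕ 0x72 = 0x04.
C[4]: T = 0x5D, S = E(K, T) = 0x73; 0xA2 ⊕ 0x73 = 0xD1.

C[4] = 0xD1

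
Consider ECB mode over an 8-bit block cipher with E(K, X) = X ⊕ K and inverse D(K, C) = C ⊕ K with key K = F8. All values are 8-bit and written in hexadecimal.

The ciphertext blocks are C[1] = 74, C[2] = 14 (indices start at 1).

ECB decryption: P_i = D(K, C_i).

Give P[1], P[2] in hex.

P[1]: D(K, 74) = 8C.
P[2]: D(K, 14) = EC.

P[1] = 8C, P[2] = EC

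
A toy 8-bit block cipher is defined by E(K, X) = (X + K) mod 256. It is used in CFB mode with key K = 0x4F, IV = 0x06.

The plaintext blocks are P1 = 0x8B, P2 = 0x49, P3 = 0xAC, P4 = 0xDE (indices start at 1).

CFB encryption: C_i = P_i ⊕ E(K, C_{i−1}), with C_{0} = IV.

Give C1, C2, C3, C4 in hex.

C1 = 0xDE, C2 = 0x64, C3 = 0x1F, C4 = 0xB0

C1: E(K, 0x06) = 0x55; 0x8B ⊕ 0x55 = 0xDE.
C2: E(K, 0xDE) = 0x2D; 0x49 ⊕ 0x2D = 0x64.
C3: E(K, 0x64) = 0xB3; 0xAC ⊕ 0xB3 = 0x1F.
C4: E(K, 0x1F) = 0x6E; 0xDE ⊕ 0x6E = 0xB0.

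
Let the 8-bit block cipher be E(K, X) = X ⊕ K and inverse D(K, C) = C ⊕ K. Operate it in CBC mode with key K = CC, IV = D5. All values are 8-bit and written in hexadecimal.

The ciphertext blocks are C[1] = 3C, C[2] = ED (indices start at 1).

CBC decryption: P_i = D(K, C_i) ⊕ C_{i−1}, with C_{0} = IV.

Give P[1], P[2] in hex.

P[1] = 25, P[2] = 1D

P[1]: D(K, 3C) = F0; F0 ⊕ D5 = 25.
P[2]: D(K, ED) = 21; 21 ⊕ 3C = 1D.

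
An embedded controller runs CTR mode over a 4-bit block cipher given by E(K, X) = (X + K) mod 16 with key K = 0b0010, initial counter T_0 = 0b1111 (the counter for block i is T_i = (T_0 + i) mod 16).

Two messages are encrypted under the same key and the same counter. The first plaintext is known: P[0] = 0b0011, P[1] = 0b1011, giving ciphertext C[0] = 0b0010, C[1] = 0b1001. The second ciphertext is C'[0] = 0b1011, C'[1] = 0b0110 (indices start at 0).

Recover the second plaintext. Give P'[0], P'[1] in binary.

P'[0] = 0b1010, P'[1] = 0b0100

In CTR with a reused counter, both messages share the same keystream S_i, so C_i ⊕ C'_i = P_i ⊕ P'_i and thus P'_i = P_i ⊕ C_i ⊕ C'_i.
P'[0]: 0b0011 ⊕ 0b0010 ⊕ 0b1011 = 0b1010.
P'[1]: 0b1011 ⊕ 0b1001 ⊕ 0b0110 = 0b0100.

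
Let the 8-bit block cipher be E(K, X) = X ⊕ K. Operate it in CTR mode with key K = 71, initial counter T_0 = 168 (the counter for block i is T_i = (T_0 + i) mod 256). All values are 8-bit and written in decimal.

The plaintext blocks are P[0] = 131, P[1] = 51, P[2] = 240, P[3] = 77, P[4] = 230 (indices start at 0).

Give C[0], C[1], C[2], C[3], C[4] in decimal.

C[0] = 108, C[1] = 221, C[2] = 29, C[3] = 161, C[4] = 13

CTR encryption: S_i = E(K, T_i) where T_i is the counter for block i; C_i = P_i ⊕ S_i.
C[0]: T = 168, S = E(K, T) = 239; 131 ⊕ 239 = 108.
C[1]: T = 169, S = E(K, T) = 238; 51 ⊕ 238 = 221.
C[2]: T = 170, S = E(K, T) = 237; 240 ⊕ 237 = 29.
C[3]: T = 171, S = E(K, T) = 236; 77 ⊕ 236 = 161.
C[4]: T = 172, S = E(K, T) = 235; 230 ⊕ 235 = 13.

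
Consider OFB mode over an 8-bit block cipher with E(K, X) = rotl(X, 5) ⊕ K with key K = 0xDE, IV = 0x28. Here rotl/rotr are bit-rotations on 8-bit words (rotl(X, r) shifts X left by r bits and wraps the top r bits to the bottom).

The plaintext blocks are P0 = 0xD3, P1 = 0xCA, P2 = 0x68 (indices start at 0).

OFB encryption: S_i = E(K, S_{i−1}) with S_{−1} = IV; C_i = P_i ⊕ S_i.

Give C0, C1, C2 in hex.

C0: S = E(K, 0x28) = 0xDB; 0xD3 ⊕ 0xDB = 0x08.
C1: S = E(K, 0xDB) = 0xA5; 0xCA ⊕ 0xA5 = 0x6F.
C2: S = E(K, 0xA5) = 0x6A; 0x68 ⊕ 0x6A = 0x02.

C0 = 0x08, C1 = 0x6F, C2 = 0x02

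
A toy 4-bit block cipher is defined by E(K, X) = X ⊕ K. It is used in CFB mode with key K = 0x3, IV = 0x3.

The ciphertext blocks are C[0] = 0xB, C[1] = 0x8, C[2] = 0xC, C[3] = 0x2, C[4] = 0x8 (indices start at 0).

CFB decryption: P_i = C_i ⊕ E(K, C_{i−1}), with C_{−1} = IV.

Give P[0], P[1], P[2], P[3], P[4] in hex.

P[0] = 0xB, P[1] = 0x0, P[2] = 0x7, P[3] = 0xD, P[4] = 0x9

P[0]: E(K, 0x3) = 0x0; 0xB ⊕ 0x0 = 0xB.
P[1]: E(K, 0xB) = 0x8; 0x8 ⊕ 0x8 = 0x0.
P[2]: E(K, 0x8) = 0xB; 0xC ⊕ 0xB = 0x7.
P[3]: E(K, 0xC) = 0xF; 0x2 ⊕ 0xF = 0xD.
P[4]: E(K, 0x2) = 0x1; 0x8 ⊕ 0x1 = 0x9.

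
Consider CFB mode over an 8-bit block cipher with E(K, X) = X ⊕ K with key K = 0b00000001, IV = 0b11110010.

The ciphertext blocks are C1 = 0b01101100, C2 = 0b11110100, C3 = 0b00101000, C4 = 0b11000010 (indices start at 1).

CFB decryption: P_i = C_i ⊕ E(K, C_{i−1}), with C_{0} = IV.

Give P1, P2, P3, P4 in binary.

P1 = 0b10011111, P2 = 0b10011001, P3 = 0b11011101, P4 = 0b11101011

P1: E(K, 0b11110010) = 0b11110011; 0b01101100 ⊕ 0b11110011 = 0b10011111.
P2: E(K, 0b01101100) = 0b01101101; 0b11110100 ⊕ 0b01101101 = 0b10011001.
P3: E(K, 0b11110100) = 0b11110101; 0b00101000 ⊕ 0b11110101 = 0b11011101.
P4: E(K, 0b00101000) = 0b00101001; 0b11000010 ⊕ 0b00101001 = 0b11101011.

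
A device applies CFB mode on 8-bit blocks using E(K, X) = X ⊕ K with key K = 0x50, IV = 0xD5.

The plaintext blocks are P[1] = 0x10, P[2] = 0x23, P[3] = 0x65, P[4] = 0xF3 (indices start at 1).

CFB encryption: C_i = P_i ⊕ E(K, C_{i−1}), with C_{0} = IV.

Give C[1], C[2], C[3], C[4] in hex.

C[1]: E(K, 0xD5) = 0x85; 0x10 ⊕ 0x85 = 0x95.
C[2]: E(K, 0x95) = 0xC5; 0x23 ⊕ 0xC5 = 0xE6.
C[3]: E(K, 0xE6) = 0xB6; 0x65 ⊕ 0xB6 = 0xD3.
C[4]: E(K, 0xD3) = 0x83; 0xF3 ⊕ 0x83 = 0x70.

C[1] = 0x95, C[2] = 0xE6, C[3] = 0xD3, C[4] = 0x70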